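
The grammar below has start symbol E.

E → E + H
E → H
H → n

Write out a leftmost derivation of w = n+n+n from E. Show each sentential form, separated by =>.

E=>E+H=>E+H+H=>H+H+H=>n+H+H=>n+n+H=>n+n+n

E => E+H   [E → E + H]
E+H => E+H+H   [E → E + H]
E+H+H => H+H+H   [E → H]
H+H+H => n+H+H   [H → n]
n+H+H => n+n+H   [H → n]
n+n+H => n+n+n   [H → n]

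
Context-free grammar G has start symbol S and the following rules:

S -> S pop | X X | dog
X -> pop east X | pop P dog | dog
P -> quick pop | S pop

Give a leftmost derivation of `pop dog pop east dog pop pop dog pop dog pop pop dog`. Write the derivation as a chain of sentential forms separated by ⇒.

S ⇒ X X ⇒ pop P dog X ⇒ pop S pop dog X ⇒ pop S pop pop dog X ⇒ pop X X pop pop dog X ⇒ pop dog X pop pop dog X ⇒ pop dog pop east X pop pop dog X ⇒ pop dog pop east dog pop pop dog X ⇒ pop dog pop east dog pop pop dog pop P dog ⇒ pop dog pop east dog pop pop dog pop S pop dog ⇒ pop dog pop east dog pop pop dog pop S pop pop dog ⇒ pop dog pop east dog pop pop dog pop dog pop pop dog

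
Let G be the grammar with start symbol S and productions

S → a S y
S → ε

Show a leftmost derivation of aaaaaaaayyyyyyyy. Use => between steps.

S=>aSy=>aaSyy=>aaaSyyy=>aaaaSyyyy=>aaaaaSyyyyy=>aaaaaaSyyyyyy=>aaaaaaaSyyyyyyy=>aaaaaaaaSyyyyyyyy=>aaaaaaaayyyyyyyy

S => aSy   [S → a S y]
aSy => aaSyy   [S → a S y]
aaSyy => aaaSyyy   [S → a S y]
aaaSyyy => aaaaSyyyy   [S → a S y]
aaaaSyyyy => aaaaaSyyyyy   [S → a S y]
aaaaaSyyyyy => aaaaaaSyyyyyy   [S → a S y]
aaaaaaSyyyyyy => aaaaaaaSyyyyyyy   [S → a S y]
aaaaaaaSyyyyyyy => aaaaaaaaSyyyyyyyy   [S → a S y]
aaaaaaaaSyyyyyyyy => aaaaaaaayyyyyyyy   [S → ε]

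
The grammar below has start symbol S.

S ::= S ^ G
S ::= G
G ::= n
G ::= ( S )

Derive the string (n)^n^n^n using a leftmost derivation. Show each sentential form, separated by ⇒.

S⇒S^G⇒S^G^G⇒S^G^G^G⇒G^G^G^G⇒(S)^G^G^G⇒(G)^G^G^G⇒(n)^G^G^G⇒(n)^n^G^G⇒(n)^n^n^G⇒(n)^n^n^n

S ⇒ S^G   [S ::= S ^ G]
S^G ⇒ S^G^G   [S ::= S ^ G]
S^G^G ⇒ S^G^G^G   [S ::= S ^ G]
S^G^G^G ⇒ G^G^G^G   [S ::= G]
G^G^G^G ⇒ (S)^G^G^G   [G ::= ( S )]
(S)^G^G^G ⇒ (G)^G^G^G   [S ::= G]
(G)^G^G^G ⇒ (n)^G^G^G   [G ::= n]
(n)^G^G^G ⇒ (n)^n^G^G   [G ::= n]
(n)^n^G^G ⇒ (n)^n^n^G   [G ::= n]
(n)^n^n^G ⇒ (n)^n^n^n   [G ::= n]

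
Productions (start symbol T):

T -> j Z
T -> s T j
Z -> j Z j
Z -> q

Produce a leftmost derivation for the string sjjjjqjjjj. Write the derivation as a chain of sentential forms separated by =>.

T => sTj => sjZj => sjjZjj => sjjjZjjj => sjjjjZjjjj => sjjjjqjjjj

T => sTj   [T -> s T j]
sTj => sjZj   [T -> j Z]
sjZj => sjjZjj   [Z -> j Z j]
sjjZjj => sjjjZjjj   [Z -> j Z j]
sjjjZjjj => sjjjjZjjjj   [Z -> j Z j]
sjjjjZjjjj => sjjjjqjjjj   [Z -> q]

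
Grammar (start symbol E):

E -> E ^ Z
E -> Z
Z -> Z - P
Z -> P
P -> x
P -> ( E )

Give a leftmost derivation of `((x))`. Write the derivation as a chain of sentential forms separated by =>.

E => Z   [E -> Z]
Z => P   [Z -> P]
P => (E)   [P -> ( E )]
(E) => (Z)   [E -> Z]
(Z) => (P)   [Z -> P]
(P) => ((E))   [P -> ( E )]
((E)) => ((Z))   [E -> Z]
((Z)) => ((P))   [Z -> P]
((P)) => ((x))   [P -> x]

E => Z => P => (E) => (Z) => (P) => ((E)) => ((Z)) => ((P)) => ((x))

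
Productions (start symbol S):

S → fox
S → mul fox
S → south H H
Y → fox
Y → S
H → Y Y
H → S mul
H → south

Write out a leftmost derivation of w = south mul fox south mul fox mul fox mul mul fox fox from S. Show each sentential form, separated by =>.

S => south H H   [S → south H H]
south H H => south Y Y H   [H → Y Y]
south Y Y H => south S Y H   [Y → S]
south S Y H => south mul fox Y H   [S → mul fox]
south mul fox Y H => south mul fox S H   [Y → S]
south mul fox S H => south mul fox south H H H   [S → south H H]
south mul fox south H H H => south mul fox south S mul H H   [H → S mul]
south mul fox south S mul H H => south mul fox south mul fox mul H H   [S → mul fox]
south mul fox south mul fox mul H H => south mul fox south mul fox mul S mul H   [H → S mul]
south mul fox south mul fox mul S mul H => south mul fox south mul fox mul fox mul H   [S → fox]
south mul fox south mul fox mul fox mul H => south mul fox south mul fox mul fox mul Y Y   [H → Y Y]
south mul fox south mul fox mul fox mul Y Y => south mul fox south mul fox mul fox mul S Y   [Y → S]
south mul fox south mul fox mul fox mul S Y => south mul fox south mul fox mul fox mul mul fox Y   [S → mul fox]
south mul fox south mul fox mul fox mul mul fox Y => south mul fox south mul fox mul fox mul mul fox fox   [Y → fox]

S => south H H => south Y Y H => south S Y H => south mul fox Y H => south mul fox S H => south mul fox south H H H => south mul fox south S mul H H => south mul fox south mul fox mul H H => south mul fox south mul fox mul S mul H => south mul fox south mul fox mul fox mul H => south mul fox south mul fox mul fox mul Y Y => south mul fox south mul fox mul fox mul S Y => south mul fox south mul fox mul fox mul mul fox Y => south mul fox south mul fox mul fox mul mul fox fox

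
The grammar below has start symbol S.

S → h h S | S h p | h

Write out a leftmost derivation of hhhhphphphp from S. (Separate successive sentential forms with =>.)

S => Shp   [S → S h p]
Shp => Shphp   [S → S h p]
Shphp => Shphphp   [S → S h p]
Shphphp => Shphphphp   [S → S h p]
Shphphphp => hhShphphphp   [S → h h S]
hhShphphphp => hhhhphphphp   [S → h]

S=>Shp=>Shphp=>Shphphp=>Shphphphp=>hhShphphphp=>hhhhphphphp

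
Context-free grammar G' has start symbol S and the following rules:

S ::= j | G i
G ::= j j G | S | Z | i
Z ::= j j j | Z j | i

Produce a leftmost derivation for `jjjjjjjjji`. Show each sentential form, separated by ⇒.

S⇒Gi⇒jjGi⇒jjjjGi⇒jjjjZi⇒jjjjZji⇒jjjjZjji⇒jjjjjjjjji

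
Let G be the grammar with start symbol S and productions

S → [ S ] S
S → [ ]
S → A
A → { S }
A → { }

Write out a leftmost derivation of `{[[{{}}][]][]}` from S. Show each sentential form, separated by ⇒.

S ⇒ A   [S → A]
A ⇒ {S}   [A → { S }]
{S} ⇒ {[S]S}   [S → [ S ] S]
{[S]S} ⇒ {[[S]S]S}   [S → [ S ] S]
{[[S]S]S} ⇒ {[[A]S]S}   [S → A]
{[[A]S]S} ⇒ {[[{S}]S]S}   [A → { S }]
{[[{S}]S]S} ⇒ {[[{A}]S]S}   [S → A]
{[[{A}]S]S} ⇒ {[[{{}}]S]S}   [A → { }]
{[[{{}}]S]S} ⇒ {[[{{}}][]]S}   [S → [ ]]
{[[{{}}][]]S} ⇒ {[[{{}}][]][]}   [S → [ ]]

S⇒A⇒{S}⇒{[S]S}⇒{[[S]S]S}⇒{[[A]S]S}⇒{[[{S}]S]S}⇒{[[{A}]S]S}⇒{[[{{}}]S]S}⇒{[[{{}}][]]S}⇒{[[{{}}][]][]}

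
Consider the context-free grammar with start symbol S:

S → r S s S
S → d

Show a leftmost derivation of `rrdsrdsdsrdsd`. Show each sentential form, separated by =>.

S => rSsS   [S → r S s S]
rSsS => rrSsSsS   [S → r S s S]
rrSsSsS => rrdsSsS   [S → d]
rrdsSsS => rrdsrSsSsS   [S → r S s S]
rrdsrSsSsS => rrdsrdsSsS   [S → d]
rrdsrdsSsS => rrdsrdsdsS   [S → d]
rrdsrdsdsS => rrdsrdsdsrSsS   [S → r S s S]
rrdsrdsdsrSsS => rrdsrdsdsrdsS   [S → d]
rrdsrdsdsrdsS => rrdsrdsdsrdsd   [S → d]

S => rSsS => rrSsSsS => rrdsSsS => rrdsrSsSsS => rrdsrdsSsS => rrdsrdsdsS => rrdsrdsdsrSsS => rrdsrdsdsrdsS => rrdsrdsdsrdsd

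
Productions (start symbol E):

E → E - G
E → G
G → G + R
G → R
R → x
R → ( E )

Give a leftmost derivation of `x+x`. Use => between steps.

E => G   [E → G]
G => G+R   [G → G + R]
G+R => R+R   [G → R]
R+R => x+R   [R → x]
x+R => x+x   [R → x]

E => G => G+R => R+R => x+R => x+x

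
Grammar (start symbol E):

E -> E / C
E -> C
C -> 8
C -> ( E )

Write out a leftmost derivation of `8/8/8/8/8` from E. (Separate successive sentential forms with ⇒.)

E ⇒ E/C ⇒ E/C/C ⇒ E/C/C/C ⇒ E/C/C/C/C ⇒ C/C/C/C/C ⇒ 8/C/C/C/C ⇒ 8/8/C/C/C ⇒ 8/8/8/C/C ⇒ 8/8/8/8/C ⇒ 8/8/8/8/8

E ⇒ E/C   [E -> E / C]
E/C ⇒ E/C/C   [E -> E / C]
E/C/C ⇒ E/C/C/C   [E -> E / C]
E/C/C/C ⇒ E/C/C/C/C   [E -> E / C]
E/C/C/C/C ⇒ C/C/C/C/C   [E -> C]
C/C/C/C/C ⇒ 8/C/C/C/C   [C -> 8]
8/C/C/C/C ⇒ 8/8/C/C/C   [C -> 8]
8/8/C/C/C ⇒ 8/8/8/C/C   [C -> 8]
8/8/8/C/C ⇒ 8/8/8/8/C   [C -> 8]
8/8/8/8/C ⇒ 8/8/8/8/8   [C -> 8]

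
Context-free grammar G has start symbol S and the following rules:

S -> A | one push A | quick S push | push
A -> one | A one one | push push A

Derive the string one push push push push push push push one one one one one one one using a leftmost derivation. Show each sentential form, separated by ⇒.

S ⇒ one push A ⇒ one push A one one ⇒ one push push push A one one ⇒ one push push push A one one one one ⇒ one push push push push push A one one one one ⇒ one push push push push push A one one one one one one ⇒ one push push push push push push push A one one one one one one ⇒ one push push push push push push push one one one one one one one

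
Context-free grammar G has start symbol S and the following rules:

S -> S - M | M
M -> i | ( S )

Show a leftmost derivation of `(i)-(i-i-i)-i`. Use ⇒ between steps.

S⇒S-M⇒S-M-M⇒M-M-M⇒(S)-M-M⇒(M)-M-M⇒(i)-M-M⇒(i)-(S)-M⇒(i)-(S-M)-M⇒(i)-(S-M-M)-M⇒(i)-(M-M-M)-M⇒(i)-(i-M-M)-M⇒(i)-(i-i-M)-M⇒(i)-(i-i-i)-M⇒(i)-(i-i-i)-i

S ⇒ S-M   [S -> S - M]
S-M ⇒ S-M-M   [S -> S - M]
S-M-M ⇒ M-M-M   [S -> M]
M-M-M ⇒ (S)-M-M   [M -> ( S )]
(S)-M-M ⇒ (M)-M-M   [S -> M]
(M)-M-M ⇒ (i)-M-M   [M -> i]
(i)-M-M ⇒ (i)-(S)-M   [M -> ( S )]
(i)-(S)-M ⇒ (i)-(S-M)-M   [S -> S - M]
(i)-(S-M)-M ⇒ (i)-(S-M-M)-M   [S -> S - M]
(i)-(S-M-M)-M ⇒ (i)-(M-M-M)-M   [S -> M]
(i)-(M-M-M)-M ⇒ (i)-(i-M-M)-M   [M -> i]
(i)-(i-M-M)-M ⇒ (i)-(i-i-M)-M   [M -> i]
(i)-(i-i-M)-M ⇒ (i)-(i-i-i)-M   [M -> i]
(i)-(i-i-i)-M ⇒ (i)-(i-i-i)-i   [M -> i]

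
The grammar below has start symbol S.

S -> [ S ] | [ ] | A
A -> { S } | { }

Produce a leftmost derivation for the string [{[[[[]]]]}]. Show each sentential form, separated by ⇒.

S ⇒ [S] ⇒ [A] ⇒ [{S}] ⇒ [{[S]}] ⇒ [{[[S]]}] ⇒ [{[[[S]]]}] ⇒ [{[[[[]]]]}]

S ⇒ [S]   [S -> [ S ]]
[S] ⇒ [A]   [S -> A]
[A] ⇒ [{S}]   [A -> { S }]
[{S}] ⇒ [{[S]}]   [S -> [ S ]]
[{[S]}] ⇒ [{[[S]]}]   [S -> [ S ]]
[{[[S]]}] ⇒ [{[[[S]]]}]   [S -> [ S ]]
[{[[[S]]]}] ⇒ [{[[[[]]]]}]   [S -> [ ]]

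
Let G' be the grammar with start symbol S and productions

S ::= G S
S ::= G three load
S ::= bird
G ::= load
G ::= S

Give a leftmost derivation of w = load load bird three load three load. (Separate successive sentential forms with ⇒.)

S ⇒ G three load ⇒ S three load ⇒ G three load three load ⇒ S three load three load ⇒ G S three load three load ⇒ load S three load three load ⇒ load G S three load three load ⇒ load load S three load three load ⇒ load load bird three load three load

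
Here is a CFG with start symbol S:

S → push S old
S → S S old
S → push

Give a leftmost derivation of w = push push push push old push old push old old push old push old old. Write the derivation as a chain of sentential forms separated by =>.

S => push S old => push S S old old => push S S old S old old => push push S old S old S old old => push push S S old old S old S old old => push push S S old S old old S old S old old => push push push S old S old S old old S old S old old => push push push push old S old S old old S old S old old => push push push push old push old S old old S old S old old => push push push push old push old push old old S old S old old => push push push push old push old push old old push old S old old => push push push push old push old push old old push old push old old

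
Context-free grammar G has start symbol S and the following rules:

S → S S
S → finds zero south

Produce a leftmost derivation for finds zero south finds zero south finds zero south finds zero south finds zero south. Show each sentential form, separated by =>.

S => S S => S S S => S S S S => finds zero south S S S => finds zero south S S S S => finds zero south finds zero south S S S => finds zero south finds zero south finds zero south S S => finds zero south finds zero south finds zero south finds zero south S => finds zero south finds zero south finds zero south finds zero south finds zero south

S => S S   [S → S S]
S S => S S S   [S → S S]
S S S => S S S S   [S → S S]
S S S S => finds zero south S S S   [S → finds zero south]
finds zero south S S S => finds zero south S S S S   [S → S S]
finds zero south S S S S => finds zero south finds zero south S S S   [S → finds zero south]
finds zero south finds zero south S S S => finds zero south finds zero south finds zero south S S   [S → finds zero south]
finds zero south finds zero south finds zero south S S => finds zero south finds zero south finds zero south finds zero south S   [S → finds zero south]
finds zero south finds zero south finds zero south finds zero south S => finds zero south finds zero south finds zero south finds zero south finds zero south   [S → finds zero south]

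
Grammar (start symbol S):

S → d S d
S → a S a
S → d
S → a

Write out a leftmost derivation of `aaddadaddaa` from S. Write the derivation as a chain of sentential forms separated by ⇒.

S ⇒ aSa   [S → a S a]
aSa ⇒ aaSaa   [S → a S a]
aaSaa ⇒ aadSdaa   [S → d S d]
aadSdaa ⇒ aaddSddaa   [S → d S d]
aaddSddaa ⇒ aaddaSaddaa   [S → a S a]
aaddaSaddaa ⇒ aaddadaddaa   [S → d]

S ⇒ aSa ⇒ aaSaa ⇒ aadSdaa ⇒ aaddSddaa ⇒ aaddaSaddaa ⇒ aaddadaddaa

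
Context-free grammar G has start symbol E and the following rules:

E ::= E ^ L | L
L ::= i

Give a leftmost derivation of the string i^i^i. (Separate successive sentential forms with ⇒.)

E⇒E^L⇒E^L^L⇒L^L^L⇒i^L^L⇒i^i^L⇒i^i^i

E ⇒ E^L   [E ::= E ^ L]
E^L ⇒ E^L^L   [E ::= E ^ L]
E^L^L ⇒ L^L^L   [E ::= L]
L^L^L ⇒ i^L^L   [L ::= i]
i^L^L ⇒ i^i^L   [L ::= i]
i^i^L ⇒ i^i^i   [L ::= i]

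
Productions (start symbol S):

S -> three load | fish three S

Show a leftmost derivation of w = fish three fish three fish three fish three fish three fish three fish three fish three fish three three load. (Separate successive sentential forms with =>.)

S => fish three S => fish three fish three S => fish three fish three fish three S => fish three fish three fish three fish three S => fish three fish three fish three fish three fish three S => fish three fish three fish three fish three fish three fish three S => fish three fish three fish three fish three fish three fish three fish three S => fish three fish three fish three fish three fish three fish three fish three fish three S => fish three fish three fish three fish three fish three fish three fish three fish three fish three S => fish three fish three fish three fish three fish three fish three fish three fish three fish three three load

S => fish three S   [S -> fish three S]
fish three S => fish three fish three S   [S -> fish three S]
fish three fish three S => fish three fish three fish three S   [S -> fish three S]
fish three fish three fish three S => fish three fish three fish three fish three S   [S -> fish three S]
fish three fish three fish three fish three S => fish three fish three fish three fish three fish three S   [S -> fish three S]
fish three fish three fish three fish three fish three S => fish three fish three fish three fish three fish three fish three S   [S -> fish three S]
fish three fish three fish three fish three fish three fish three S => fish three fish three fish three fish three fish three fish three fish three S   [S -> fish three S]
fish three fish three fish three fish three fish three fish three fish three S => fish three fish three fish three fish three fish three fish three fish three fish three S   [S -> fish three S]
fish three fish three fish three fish three fish three fish three fish three fish three S => fish three fish three fish three fish three fish three fish three fish three fish three fish three S   [S -> fish three S]
fish three fish three fish three fish three fish three fish three fish three fish three fish three S => fish three fish three fish three fish three fish three fish three fish three fish three fish three three load   [S -> three load]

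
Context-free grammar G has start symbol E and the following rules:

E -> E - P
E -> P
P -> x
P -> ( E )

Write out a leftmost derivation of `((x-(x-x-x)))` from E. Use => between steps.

E=>P=>(E)=>(P)=>((E))=>((E-P))=>((P-P))=>((x-P))=>((x-(E)))=>((x-(E-P)))=>((x-(E-P-P)))=>((x-(P-P-P)))=>((x-(x-P-P)))=>((x-(x-x-P)))=>((x-(x-x-x)))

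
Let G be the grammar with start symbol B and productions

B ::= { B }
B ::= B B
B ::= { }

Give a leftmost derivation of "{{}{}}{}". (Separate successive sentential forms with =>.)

B => BB => {B}B => {BB}B => {{}B}B => {{}{}}B => {{}{}}{}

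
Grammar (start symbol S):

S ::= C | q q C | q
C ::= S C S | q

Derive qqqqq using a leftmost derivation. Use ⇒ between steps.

S ⇒ C   [S ::= C]
C ⇒ SCS   [C ::= S C S]
SCS ⇒ qqCCS   [S ::= q q C]
qqCCS ⇒ qqqCS   [C ::= q]
qqqCS ⇒ qqqqS   [C ::= q]
qqqqS ⇒ qqqqq   [S ::= q]

S⇒C⇒SCS⇒qqCCS⇒qqqCS⇒qqqqS⇒qqqqq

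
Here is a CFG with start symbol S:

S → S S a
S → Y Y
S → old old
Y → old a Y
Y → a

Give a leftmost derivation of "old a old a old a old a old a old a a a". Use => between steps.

S => Y Y => old a Y Y => old a old a Y Y => old a old a old a Y Y => old a old a old a old a Y Y => old a old a old a old a old a Y Y => old a old a old a old a old a old a Y Y => old a old a old a old a old a old a a Y => old a old a old a old a old a old a a a

S => Y Y   [S → Y Y]
Y Y => old a Y Y   [Y → old a Y]
old a Y Y => old a old a Y Y   [Y → old a Y]
old a old a Y Y => old a old a old a Y Y   [Y → old a Y]
old a old a old a Y Y => old a old a old a old a Y Y   [Y → old a Y]
old a old a old a old a Y Y => old a old a old a old a old a Y Y   [Y → old a Y]
old a old a old a old a old a Y Y => old a old a old a old a old a old a Y Y   [Y → old a Y]
old a old a old a old a old a old a Y Y => old a old a old a old a old a old a a Y   [Y → a]
old a old a old a old a old a old a a Y => old a old a old a old a old a old a a a   [Y → a]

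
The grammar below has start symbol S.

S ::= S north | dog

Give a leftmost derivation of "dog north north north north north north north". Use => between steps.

S => S north   [S ::= S north]
S north => S north north   [S ::= S north]
S north north => S north north north   [S ::= S north]
S north north north => S north north north north   [S ::= S north]
S north north north north => S north north north north north   [S ::= S north]
S north north north north north => S north north north north north north   [S ::= S north]
S north north north north north north => S north north north north north north north   [S ::= S north]
S north north north north north north north => dog north north north north north north north   [S ::= dog]

S => S north => S north north => S north north north => S north north north north => S north north north north north => S north north north north north north => S north north north north north north north => dog north north north north north north north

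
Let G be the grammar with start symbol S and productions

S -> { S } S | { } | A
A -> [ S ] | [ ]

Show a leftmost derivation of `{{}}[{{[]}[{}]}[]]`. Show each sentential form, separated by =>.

S => {S}S   [S -> { S } S]
{S}S => {{}}S   [S -> { }]
{{}}S => {{}}A   [S -> A]
{{}}A => {{}}[S]   [A -> [ S ]]
{{}}[S] => {{}}[{S}S]   [S -> { S } S]
{{}}[{S}S] => {{}}[{{S}S}S]   [S -> { S } S]
{{}}[{{S}S}S] => {{}}[{{A}S}S]   [S -> A]
{{}}[{{A}S}S] => {{}}[{{[]}S}S]   [A -> [ ]]
{{}}[{{[]}S}S] => {{}}[{{[]}A}S]   [S -> A]
{{}}[{{[]}A}S] => {{}}[{{[]}[S]}S]   [A -> [ S ]]
{{}}[{{[]}[S]}S] => {{}}[{{[]}[{}]}S]   [S -> { }]
{{}}[{{[]}[{}]}S] => {{}}[{{[]}[{}]}A]   [S -> A]
{{}}[{{[]}[{}]}A] => {{}}[{{[]}[{}]}[]]   [A -> [ ]]

S => {S}S => {{}}S => {{}}A => {{}}[S] => {{}}[{S}S] => {{}}[{{S}S}S] => {{}}[{{A}S}S] => {{}}[{{[]}S}S] => {{}}[{{[]}A}S] => {{}}[{{[]}[S]}S] => {{}}[{{[]}[{}]}S] => {{}}[{{[]}[{}]}A] => {{}}[{{[]}[{}]}[]]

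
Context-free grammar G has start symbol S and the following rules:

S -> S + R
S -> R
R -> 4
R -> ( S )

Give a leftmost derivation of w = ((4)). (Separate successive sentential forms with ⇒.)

S ⇒ R   [S -> R]
R ⇒ (S)   [R -> ( S )]
(S) ⇒ (R)   [S -> R]
(R) ⇒ ((S))   [R -> ( S )]
((S)) ⇒ ((R))   [S -> R]
((R)) ⇒ ((4))   [R -> 4]

S⇒R⇒(S)⇒(R)⇒((S))⇒((R))⇒((4))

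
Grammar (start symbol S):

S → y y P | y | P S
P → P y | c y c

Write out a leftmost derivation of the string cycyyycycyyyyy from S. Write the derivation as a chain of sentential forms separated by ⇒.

S ⇒ PS ⇒ PyS ⇒ cycyS ⇒ cycyyyP ⇒ cycyyyPy ⇒ cycyyyPyy ⇒ cycyyyPyyy ⇒ cycyyyPyyyy ⇒ cycyyyPyyyyy ⇒ cycyyycycyyyyy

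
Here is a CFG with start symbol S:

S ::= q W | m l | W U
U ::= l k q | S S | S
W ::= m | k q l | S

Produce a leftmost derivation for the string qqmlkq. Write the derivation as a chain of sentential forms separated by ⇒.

S ⇒ qW   [S ::= q W]
qW ⇒ qS   [W ::= S]
qS ⇒ qWU   [S ::= W U]
qWU ⇒ qSU   [W ::= S]
qSU ⇒ qqWU   [S ::= q W]
qqWU ⇒ qqmU   [W ::= m]
qqmU ⇒ qqmlkq   [U ::= l k q]

S⇒qW⇒qS⇒qWU⇒qSU⇒qqWU⇒qqmU⇒qqmlkq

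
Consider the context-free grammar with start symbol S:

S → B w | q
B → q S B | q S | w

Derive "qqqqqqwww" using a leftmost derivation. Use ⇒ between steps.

S ⇒ Bw   [S → B w]
Bw ⇒ qSBw   [B → q S B]
qSBw ⇒ qqBw   [S → q]
qqBw ⇒ qqqSw   [B → q S]
qqqSw ⇒ qqqBww   [S → B w]
qqqBww ⇒ qqqqSww   [B → q S]
qqqqSww ⇒ qqqqBwww   [S → B w]
qqqqBwww ⇒ qqqqqSwww   [B → q S]
qqqqqSwww ⇒ qqqqqqwww   [S → q]

S ⇒ Bw ⇒ qSBw ⇒ qqBw ⇒ qqqSw ⇒ qqqBww ⇒ qqqqSww ⇒ qqqqBwww ⇒ qqqqqSwww ⇒ qqqqqqwww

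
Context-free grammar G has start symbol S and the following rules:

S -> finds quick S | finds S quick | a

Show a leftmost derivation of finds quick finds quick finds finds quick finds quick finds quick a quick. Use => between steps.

S => finds quick S => finds quick finds quick S => finds quick finds quick finds S quick => finds quick finds quick finds finds quick S quick => finds quick finds quick finds finds quick finds quick S quick => finds quick finds quick finds finds quick finds quick finds quick S quick => finds quick finds quick finds finds quick finds quick finds quick a quick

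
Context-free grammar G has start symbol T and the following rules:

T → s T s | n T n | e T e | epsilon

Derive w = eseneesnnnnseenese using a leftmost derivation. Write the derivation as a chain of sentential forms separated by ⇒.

T ⇒ eTe   [T → e T e]
eTe ⇒ esTse   [T → s T s]
esTse ⇒ eseTese   [T → e T e]
eseTese ⇒ esenTnese   [T → n T n]
esenTnese ⇒ eseneTenese   [T → e T e]
eseneTenese ⇒ eseneeTeenese   [T → e T e]
eseneeTeenese ⇒ eseneesTseenese   [T → s T s]
eseneesTseenese ⇒ eseneesnTnseenese   [T → n T n]
eseneesnTnseenese ⇒ eseneesnnTnnseenese   [T → n T n]
eseneesnnTnnseenese ⇒ eseneesnnnnseenese   [T → epsilon]

T ⇒ eTe ⇒ esTse ⇒ eseTese ⇒ esenTnese ⇒ eseneTenese ⇒ eseneeTeenese ⇒ eseneesTseenese ⇒ eseneesnTnseenese ⇒ eseneesnnTnnseenese ⇒ eseneesnnnnseenese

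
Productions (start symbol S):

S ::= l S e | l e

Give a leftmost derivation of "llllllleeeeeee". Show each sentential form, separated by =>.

S => lSe   [S ::= l S e]
lSe => llSee   [S ::= l S e]
llSee => lllSeee   [S ::= l S e]
lllSeee => llllSeeee   [S ::= l S e]
llllSeeee => lllllSeeeee   [S ::= l S e]
lllllSeeeee => llllllSeeeeee   [S ::= l S e]
llllllSeeeeee => llllllleeeeeee   [S ::= l e]

S=>lSe=>llSee=>lllSeee=>llllSeeee=>lllllSeeeee=>llllllSeeeeee=>llllllleeeeeee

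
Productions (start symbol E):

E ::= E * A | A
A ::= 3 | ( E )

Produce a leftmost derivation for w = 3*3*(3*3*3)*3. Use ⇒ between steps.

E ⇒ E*A   [E ::= E * A]
E*A ⇒ E*A*A   [E ::= E * A]
E*A*A ⇒ E*A*A*A   [E ::= E * A]
E*A*A*A ⇒ A*A*A*A   [E ::= A]
A*A*A*A ⇒ 3*A*A*A   [A ::= 3]
3*A*A*A ⇒ 3*3*A*A   [A ::= 3]
3*3*A*A ⇒ 3*3*(E)*A   [A ::= ( E )]
3*3*(E)*A ⇒ 3*3*(E*A)*A   [E ::= E * A]
3*3*(E*A)*A ⇒ 3*3*(E*A*A)*A   [E ::= E * A]
3*3*(E*A*A)*A ⇒ 3*3*(A*A*A)*A   [E ::= A]
3*3*(A*A*A)*A ⇒ 3*3*(3*A*A)*A   [A ::= 3]
3*3*(3*A*A)*A ⇒ 3*3*(3*3*A)*A   [A ::= 3]
3*3*(3*3*A)*A ⇒ 3*3*(3*3*3)*A   [A ::= 3]
3*3*(3*3*3)*A ⇒ 3*3*(3*3*3)*3   [A ::= 3]

E ⇒ E*A ⇒ E*A*A ⇒ E*A*A*A ⇒ A*A*A*A ⇒ 3*A*A*A ⇒ 3*3*A*A ⇒ 3*3*(E)*A ⇒ 3*3*(E*A)*A ⇒ 3*3*(E*A*A)*A ⇒ 3*3*(A*A*A)*A ⇒ 3*3*(3*A*A)*A ⇒ 3*3*(3*3*A)*A ⇒ 3*3*(3*3*3)*A ⇒ 3*3*(3*3*3)*3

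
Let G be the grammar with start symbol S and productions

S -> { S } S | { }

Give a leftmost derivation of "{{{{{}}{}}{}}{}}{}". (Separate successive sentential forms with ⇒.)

S ⇒ {S}S ⇒ {{S}S}S ⇒ {{{S}S}S}S ⇒ {{{{S}S}S}S}S ⇒ {{{{{}}S}S}S}S ⇒ {{{{{}}{}}S}S}S ⇒ {{{{{}}{}}{}}S}S ⇒ {{{{{}}{}}{}}{}}S ⇒ {{{{{}}{}}{}}{}}{}

S ⇒ {S}S   [S -> { S } S]
{S}S ⇒ {{S}S}S   [S -> { S } S]
{{S}S}S ⇒ {{{S}S}S}S   [S -> { S } S]
{{{S}S}S}S ⇒ {{{{S}S}S}S}S   [S -> { S } S]
{{{{S}S}S}S}S ⇒ {{{{{}}S}S}S}S   [S -> { }]
{{{{{}}S}S}S}S ⇒ {{{{{}}{}}S}S}S   [S -> { }]
{{{{{}}{}}S}S}S ⇒ {{{{{}}{}}{}}S}S   [S -> { }]
{{{{{}}{}}{}}S}S ⇒ {{{{{}}{}}{}}{}}S   [S -> { }]
{{{{{}}{}}{}}{}}S ⇒ {{{{{}}{}}{}}{}}{}   [S -> { }]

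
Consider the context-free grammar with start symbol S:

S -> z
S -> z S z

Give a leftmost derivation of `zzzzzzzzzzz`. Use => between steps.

S=>zSz=>zzSzz=>zzzSzzz=>zzzzSzzzz=>zzzzzSzzzzz=>zzzzzzzzzzz

S => zSz   [S -> z S z]
zSz => zzSzz   [S -> z S z]
zzSzz => zzzSzzz   [S -> z S z]
zzzSzzz => zzzzSzzzz   [S -> z S z]
zzzzSzzzz => zzzzzSzzzzz   [S -> z S z]
zzzzzSzzzzz => zzzzzzzzzzz   [S -> z]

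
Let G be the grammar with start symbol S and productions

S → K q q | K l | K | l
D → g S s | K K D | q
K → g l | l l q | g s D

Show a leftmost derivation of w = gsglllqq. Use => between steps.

S => K   [S → K]
K => gsD   [K → g s D]
gsD => gsKKD   [D → K K D]
gsKKD => gsglKD   [K → g l]
gsglKD => gsglllqD   [K → l l q]
gsglllqD => gsglllqq   [D → q]

S => K => gsD => gsKKD => gsglKD => gsglllqD => gsglllqq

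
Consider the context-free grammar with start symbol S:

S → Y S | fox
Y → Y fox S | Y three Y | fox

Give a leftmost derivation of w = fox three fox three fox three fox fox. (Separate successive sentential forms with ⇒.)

S ⇒ Y S   [S → Y S]
Y S ⇒ Y three Y S   [Y → Y three Y]
Y three Y S ⇒ Y three Y three Y S   [Y → Y three Y]
Y three Y three Y S ⇒ fox three Y three Y S   [Y → fox]
fox three Y three Y S ⇒ fox three Y three Y three Y S   [Y → Y three Y]
fox three Y three Y three Y S ⇒ fox three fox three Y three Y S   [Y → fox]
fox three fox three Y three Y S ⇒ fox three fox three fox three Y S   [Y → fox]
fox three fox three fox three Y S ⇒ fox three fox three fox three fox S   [Y → fox]
fox three fox three fox three fox S ⇒ fox three fox three fox three fox fox   [S → fox]

S ⇒ Y S ⇒ Y three Y S ⇒ Y three Y three Y S ⇒ fox three Y three Y S ⇒ fox three Y three Y three Y S ⇒ fox three fox three Y three Y S ⇒ fox three fox three fox three Y S ⇒ fox three fox three fox three fox S ⇒ fox three fox three fox three fox fox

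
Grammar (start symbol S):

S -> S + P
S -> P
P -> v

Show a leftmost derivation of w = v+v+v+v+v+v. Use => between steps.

S=>S+P=>S+P+P=>S+P+P+P=>S+P+P+P+P=>S+P+P+P+P+P=>P+P+P+P+P+P=>v+P+P+P+P+P=>v+v+P+P+P+P=>v+v+v+P+P+P=>v+v+v+v+P+P=>v+v+v+v+v+P=>v+v+v+v+v+v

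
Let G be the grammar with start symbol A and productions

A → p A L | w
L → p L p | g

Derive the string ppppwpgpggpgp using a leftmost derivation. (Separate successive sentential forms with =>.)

A => pAL   [A → p A L]
pAL => ppALL   [A → p A L]
ppALL => pppALLL   [A → p A L]
pppALLL => ppppALLLL   [A → p A L]
ppppALLLL => ppppwLLLL   [A → w]
ppppwLLLL => ppppwpLpLLL   [L → p L p]
ppppwpLpLLL => ppppwpgpLLL   [L → g]
ppppwpgpLLL => ppppwpgpgLL   [L → g]
ppppwpgpgLL => ppppwpgpggL   [L → g]
ppppwpgpggL => ppppwpgpggpLp   [L → p L p]
ppppwpgpggpLp => ppppwpgpggpgp   [L → g]

A => pAL => ppALL => pppALLL => ppppALLLL => ppppwLLLL => ppppwpLpLLL => ppppwpgpLLL => ppppwpgpgLL => ppppwpgpggL => ppppwpgpggpLp => ppppwpgpggpgp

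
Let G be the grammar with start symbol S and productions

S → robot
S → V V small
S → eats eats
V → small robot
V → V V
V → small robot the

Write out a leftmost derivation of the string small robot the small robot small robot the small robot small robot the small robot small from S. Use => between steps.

S => V V small => small robot the V small => small robot the V V small => small robot the V V V small => small robot the V V V V small => small robot the V V V V V small => small robot the small robot V V V V small => small robot the small robot small robot the V V V small => small robot the small robot small robot the small robot V V small => small robot the small robot small robot the small robot small robot the V small => small robot the small robot small robot the small robot small robot the small robot small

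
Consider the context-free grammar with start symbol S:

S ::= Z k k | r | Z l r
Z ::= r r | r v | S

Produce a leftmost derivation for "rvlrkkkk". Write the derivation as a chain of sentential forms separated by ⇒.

S ⇒ Zkk ⇒ Skk ⇒ Zkkkk ⇒ Skkkk ⇒ Zlrkkkk ⇒ rvlrkkkk

S ⇒ Zkk   [S ::= Z k k]
Zkk ⇒ Skk   [Z ::= S]
Skk ⇒ Zkkkk   [S ::= Z k k]
Zkkkk ⇒ Skkkk   [Z ::= S]
Skkkk ⇒ Zlrkkkk   [S ::= Z l r]
Zlrkkkk ⇒ rvlrkkkk   [Z ::= r v]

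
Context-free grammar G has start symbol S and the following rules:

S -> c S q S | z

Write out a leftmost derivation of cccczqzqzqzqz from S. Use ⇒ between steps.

S ⇒ cSqS ⇒ ccSqSqS ⇒ cccSqSqSqS ⇒ ccccSqSqSqSqS ⇒ cccczqSqSqSqS ⇒ cccczqzqSqSqS ⇒ cccczqzqzqSqS ⇒ cccczqzqzqzqS ⇒ cccczqzqzqzqz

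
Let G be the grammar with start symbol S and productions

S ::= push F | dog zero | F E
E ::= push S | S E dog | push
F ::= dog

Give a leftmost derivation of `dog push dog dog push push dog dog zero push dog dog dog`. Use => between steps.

S => F E => dog E => dog S E dog => dog push F E dog => dog push dog E dog => dog push dog S E dog dog => dog push dog F E E dog dog => dog push dog dog E E dog dog => dog push dog dog push S E dog dog => dog push dog dog push push F E dog dog => dog push dog dog push push dog E dog dog => dog push dog dog push push dog S E dog dog dog => dog push dog dog push push dog dog zero E dog dog dog => dog push dog dog push push dog dog zero push dog dog dog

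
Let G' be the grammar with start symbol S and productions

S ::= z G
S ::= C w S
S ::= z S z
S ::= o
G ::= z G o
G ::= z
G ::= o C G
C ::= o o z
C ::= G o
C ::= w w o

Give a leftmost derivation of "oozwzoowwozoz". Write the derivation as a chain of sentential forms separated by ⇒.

S⇒CwS⇒oozwS⇒oozwzG⇒oozwzoCG⇒oozwzoGoG⇒oozwzooCGoG⇒oozwzoowwoGoG⇒oozwzoowwozoG⇒oozwzoowwozoz

S ⇒ CwS   [S ::= C w S]
CwS ⇒ oozwS   [C ::= o o z]
oozwS ⇒ oozwzG   [S ::= z G]
oozwzG ⇒ oozwzoCG   [G ::= o C G]
oozwzoCG ⇒ oozwzoGoG   [C ::= G o]
oozwzoGoG ⇒ oozwzooCGoG   [G ::= o C G]
oozwzooCGoG ⇒ oozwzoowwoGoG   [C ::= w w o]
oozwzoowwoGoG ⇒ oozwzoowwozoG   [G ::= z]
oozwzoowwozoG ⇒ oozwzoowwozoz   [G ::= z]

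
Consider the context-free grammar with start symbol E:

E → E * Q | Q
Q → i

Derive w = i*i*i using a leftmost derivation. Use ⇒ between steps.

E ⇒ E*Q   [E → E * Q]
E*Q ⇒ E*Q*Q   [E → E * Q]
E*Q*Q ⇒ Q*Q*Q   [E → Q]
Q*Q*Q ⇒ i*Q*Q   [Q → i]
i*Q*Q ⇒ i*i*Q   [Q → i]
i*i*Q ⇒ i*i*i   [Q → i]

E⇒E*Q⇒E*Q*Q⇒Q*Q*Q⇒i*Q*Q⇒i*i*Q⇒i*i*i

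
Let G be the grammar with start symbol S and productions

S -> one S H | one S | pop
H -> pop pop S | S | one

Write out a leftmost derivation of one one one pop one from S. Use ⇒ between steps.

S ⇒ one S H ⇒ one one S H ⇒ one one one S H ⇒ one one one pop H ⇒ one one one pop one

S ⇒ one S H   [S -> one S H]
one S H ⇒ one one S H   [S -> one S]
one one S H ⇒ one one one S H   [S -> one S]
one one one S H ⇒ one one one pop H   [S -> pop]
one one one pop H ⇒ one one one pop one   [H -> one]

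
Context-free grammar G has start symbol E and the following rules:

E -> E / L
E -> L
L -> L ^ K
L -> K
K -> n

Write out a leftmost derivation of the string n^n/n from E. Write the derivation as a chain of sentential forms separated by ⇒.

E ⇒ E/L ⇒ L/L ⇒ L^K/L ⇒ K^K/L ⇒ n^K/L ⇒ n^n/L ⇒ n^n/K ⇒ n^n/n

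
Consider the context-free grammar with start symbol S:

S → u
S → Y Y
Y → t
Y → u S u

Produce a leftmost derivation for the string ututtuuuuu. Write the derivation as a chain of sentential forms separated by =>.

S => YY => uSuY => uYYuY => utYuY => utuSuuY => utuYYuuY => ututYuuY => ututtuuY => ututtuuuSu => ututtuuuuu

S => YY   [S → Y Y]
YY => uSuY   [Y → u S u]
uSuY => uYYuY   [S → Y Y]
uYYuY => utYuY   [Y → t]
utYuY => utuSuuY   [Y → u S u]
utuSuuY => utuYYuuY   [S → Y Y]
utuYYuuY => ututYuuY   [Y → t]
ututYuuY => ututtuuY   [Y → t]
ututtuuY => ututtuuuSu   [Y → u S u]
ututtuuuSu => ututtuuuuu   [S → u]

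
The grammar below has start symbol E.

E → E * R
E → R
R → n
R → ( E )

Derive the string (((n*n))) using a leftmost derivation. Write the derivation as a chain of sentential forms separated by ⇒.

E ⇒ R   [E → R]
R ⇒ (E)   [R → ( E )]
(E) ⇒ (R)   [E → R]
(R) ⇒ ((E))   [R → ( E )]
((E)) ⇒ ((R))   [E → R]
((R)) ⇒ (((E)))   [R → ( E )]
(((E))) ⇒ (((E*R)))   [E → E * R]
(((E*R))) ⇒ (((R*R)))   [E → R]
(((R*R))) ⇒ (((n*R)))   [R → n]
(((n*R))) ⇒ (((n*n)))   [R → n]

E⇒R⇒(E)⇒(R)⇒((E))⇒((R))⇒(((E)))⇒(((E*R)))⇒(((R*R)))⇒(((n*R)))⇒(((n*n)))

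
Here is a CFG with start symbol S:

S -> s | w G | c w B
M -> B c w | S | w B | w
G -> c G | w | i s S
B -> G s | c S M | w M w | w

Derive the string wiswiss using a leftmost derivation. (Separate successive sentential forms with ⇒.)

S ⇒ wG ⇒ wisS ⇒ wiswG ⇒ wiswisS ⇒ wiswiss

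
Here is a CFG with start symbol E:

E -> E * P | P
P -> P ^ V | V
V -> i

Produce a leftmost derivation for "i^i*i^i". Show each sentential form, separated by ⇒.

E⇒E*P⇒P*P⇒P^V*P⇒V^V*P⇒i^V*P⇒i^i*P⇒i^i*P^V⇒i^i*V^V⇒i^i*i^V⇒i^i*i^i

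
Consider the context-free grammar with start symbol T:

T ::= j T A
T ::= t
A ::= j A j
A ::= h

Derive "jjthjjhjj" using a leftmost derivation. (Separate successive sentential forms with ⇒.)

T⇒jTA⇒jjTAA⇒jjtAA⇒jjthA⇒jjthjAj⇒jjthjjAjj⇒jjthjjhjj

T ⇒ jTA   [T ::= j T A]
jTA ⇒ jjTAA   [T ::= j T A]
jjTAA ⇒ jjtAA   [T ::= t]
jjtAA ⇒ jjthA   [A ::= h]
jjthA ⇒ jjthjAj   [A ::= j A j]
jjthjAj ⇒ jjthjjAjj   [A ::= j A j]
jjthjjAjj ⇒ jjthjjhjj   [A ::= h]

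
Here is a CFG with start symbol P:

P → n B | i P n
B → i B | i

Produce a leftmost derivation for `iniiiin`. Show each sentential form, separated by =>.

P => iPn   [P → i P n]
iPn => inBn   [P → n B]
inBn => iniBn   [B → i B]
iniBn => iniiBn   [B → i B]
iniiBn => iniiiBn   [B → i B]
iniiiBn => iniiiin   [B → i]

P=>iPn=>inBn=>iniBn=>iniiBn=>iniiiBn=>iniiiin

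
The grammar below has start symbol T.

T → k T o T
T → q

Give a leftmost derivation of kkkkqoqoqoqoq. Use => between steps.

T => kToT   [T → k T o T]
kToT => kkToToT   [T → k T o T]
kkToToT => kkkToToToT   [T → k T o T]
kkkToToToT => kkkkToToToToT   [T → k T o T]
kkkkToToToToT => kkkkqoToToToT   [T → q]
kkkkqoToToToT => kkkkqoqoToToT   [T → q]
kkkkqoqoToToT => kkkkqoqoqoToT   [T → q]
kkkkqoqoqoToT => kkkkqoqoqoqoT   [T → q]
kkkkqoqoqoqoT => kkkkqoqoqoqoq   [T → q]

T=>kToT=>kkToToT=>kkkToToToT=>kkkkToToToToT=>kkkkqoToToToT=>kkkkqoqoToToT=>kkkkqoqoqoToT=>kkkkqoqoqoqoT=>kkkkqoqoqoqoq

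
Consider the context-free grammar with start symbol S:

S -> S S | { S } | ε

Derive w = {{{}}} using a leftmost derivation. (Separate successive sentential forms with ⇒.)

S⇒SS⇒{S}S⇒{{S}}S⇒{{{S}}}S⇒{{{}}}S⇒{{{}}}

S ⇒ SS   [S -> S S]
SS ⇒ {S}S   [S -> { S }]
{S}S ⇒ {{S}}S   [S -> { S }]
{{S}}S ⇒ {{{S}}}S   [S -> { S }]
{{{S}}}S ⇒ {{{}}}S   [S -> ε]
{{{}}}S ⇒ {{{}}}   [S -> ε]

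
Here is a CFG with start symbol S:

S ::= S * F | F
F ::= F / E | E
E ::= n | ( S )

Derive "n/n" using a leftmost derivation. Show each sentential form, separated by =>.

S => F   [S ::= F]
F => F/E   [F ::= F / E]
F/E => E/E   [F ::= E]
E/E => n/E   [E ::= n]
n/E => n/n   [E ::= n]

S=>F=>F/E=>E/E=>n/E=>n/n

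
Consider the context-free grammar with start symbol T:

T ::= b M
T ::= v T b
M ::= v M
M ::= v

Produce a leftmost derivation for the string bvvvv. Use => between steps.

T=>bM=>bvM=>bvvM=>bvvvM=>bvvvv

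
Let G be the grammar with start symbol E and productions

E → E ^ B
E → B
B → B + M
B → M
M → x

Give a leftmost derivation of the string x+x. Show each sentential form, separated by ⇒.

E ⇒ B   [E → B]
B ⇒ B+M   [B → B + M]
B+M ⇒ M+M   [B → M]
M+M ⇒ x+M   [M → x]
x+M ⇒ x+x   [M → x]

E ⇒ B ⇒ B+M ⇒ M+M ⇒ x+M ⇒ x+x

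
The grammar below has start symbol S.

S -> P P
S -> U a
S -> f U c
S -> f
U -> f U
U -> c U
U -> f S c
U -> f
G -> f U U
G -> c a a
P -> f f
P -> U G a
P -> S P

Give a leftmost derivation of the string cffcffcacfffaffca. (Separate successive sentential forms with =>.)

S => Ua   [S -> U a]
Ua => cUa   [U -> c U]
cUa => cfSca   [U -> f S c]
cfSca => cfPPca   [S -> P P]
cfPPca => cfUGaPca   [P -> U G a]
cfUGaPca => cffScGaPca   [U -> f S c]
cffScGaPca => cffUacGaPca   [S -> U a]
cffUacGaPca => cffcUacGaPca   [U -> c U]
cffcUacGaPca => cffcfScacGaPca   [U -> f S c]
cffcfScacGaPca => cffcffcacGaPca   [S -> f]
cffcffcacGaPca => cffcffcacfUUaPca   [G -> f U U]
cffcffcacfUUaPca => cffcffcacffUaPca   [U -> f]
cffcffcacffUaPca => cffcffcacfffaPca   [U -> f]
cffcffcacfffaPca => cffcffcacfffaffca   [P -> f f]

S => Ua => cUa => cfSca => cfPPca => cfUGaPca => cffScGaPca => cffUacGaPca => cffcUacGaPca => cffcfScacGaPca => cffcffcacGaPca => cffcffcacfUUaPca => cffcffcacffUaPca => cffcffcacfffaPca => cffcffcacfffaffca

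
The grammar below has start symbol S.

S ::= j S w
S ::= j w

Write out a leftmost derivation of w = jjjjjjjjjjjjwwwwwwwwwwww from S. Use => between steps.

S => jSw   [S ::= j S w]
jSw => jjSww   [S ::= j S w]
jjSww => jjjSwww   [S ::= j S w]
jjjSwww => jjjjSwwww   [S ::= j S w]
jjjjSwwww => jjjjjSwwwww   [S ::= j S w]
jjjjjSwwwww => jjjjjjSwwwwww   [S ::= j S w]
jjjjjjSwwwwww => jjjjjjjSwwwwwww   [S ::= j S w]
jjjjjjjSwwwwwww => jjjjjjjjSwwwwwwww   [S ::= j S w]
jjjjjjjjSwwwwwwww => jjjjjjjjjSwwwwwwwww   [S ::= j S w]
jjjjjjjjjSwwwwwwwww => jjjjjjjjjjSwwwwwwwwww   [S ::= j S w]
jjjjjjjjjjSwwwwwwwwww => jjjjjjjjjjjSwwwwwwwwwww   [S ::= j S w]
jjjjjjjjjjjSwwwwwwwwwww => jjjjjjjjjjjjwwwwwwwwwwww   [S ::= j w]

S => jSw => jjSww => jjjSwww => jjjjSwwww => jjjjjSwwwww => jjjjjjSwwwwww => jjjjjjjSwwwwwww => jjjjjjjjSwwwwwwww => jjjjjjjjjSwwwwwwwww => jjjjjjjjjjSwwwwwwwwww => jjjjjjjjjjjSwwwwwwwwwww => jjjjjjjjjjjjwwwwwwwwwwww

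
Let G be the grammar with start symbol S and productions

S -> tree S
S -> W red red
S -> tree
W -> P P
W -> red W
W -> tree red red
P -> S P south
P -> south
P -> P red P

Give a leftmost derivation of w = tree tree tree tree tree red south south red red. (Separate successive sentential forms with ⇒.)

S ⇒ tree S   [S -> tree S]
tree S ⇒ tree tree S   [S -> tree S]
tree tree S ⇒ tree tree tree S   [S -> tree S]
tree tree tree S ⇒ tree tree tree tree S   [S -> tree S]
tree tree tree tree S ⇒ tree tree tree tree tree S   [S -> tree S]
tree tree tree tree tree S ⇒ tree tree tree tree tree W red red   [S -> W red red]
tree tree tree tree tree W red red ⇒ tree tree tree tree tree red W red red   [W -> red W]
tree tree tree tree tree red W red red ⇒ tree tree tree tree tree red P P red red   [W -> P P]
tree tree tree tree tree red P P red red ⇒ tree tree tree tree tree red south P red red   [P -> south]
tree tree tree tree tree red south P red red ⇒ tree tree tree tree tree red south south red red   [P -> south]

S ⇒ tree S ⇒ tree tree S ⇒ tree tree tree S ⇒ tree tree tree tree S ⇒ tree tree tree tree tree S ⇒ tree tree tree tree tree W red red ⇒ tree tree tree tree tree red W red red ⇒ tree tree tree tree tree red P P red red ⇒ tree tree tree tree tree red south P red red ⇒ tree tree tree tree tree red south south red red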